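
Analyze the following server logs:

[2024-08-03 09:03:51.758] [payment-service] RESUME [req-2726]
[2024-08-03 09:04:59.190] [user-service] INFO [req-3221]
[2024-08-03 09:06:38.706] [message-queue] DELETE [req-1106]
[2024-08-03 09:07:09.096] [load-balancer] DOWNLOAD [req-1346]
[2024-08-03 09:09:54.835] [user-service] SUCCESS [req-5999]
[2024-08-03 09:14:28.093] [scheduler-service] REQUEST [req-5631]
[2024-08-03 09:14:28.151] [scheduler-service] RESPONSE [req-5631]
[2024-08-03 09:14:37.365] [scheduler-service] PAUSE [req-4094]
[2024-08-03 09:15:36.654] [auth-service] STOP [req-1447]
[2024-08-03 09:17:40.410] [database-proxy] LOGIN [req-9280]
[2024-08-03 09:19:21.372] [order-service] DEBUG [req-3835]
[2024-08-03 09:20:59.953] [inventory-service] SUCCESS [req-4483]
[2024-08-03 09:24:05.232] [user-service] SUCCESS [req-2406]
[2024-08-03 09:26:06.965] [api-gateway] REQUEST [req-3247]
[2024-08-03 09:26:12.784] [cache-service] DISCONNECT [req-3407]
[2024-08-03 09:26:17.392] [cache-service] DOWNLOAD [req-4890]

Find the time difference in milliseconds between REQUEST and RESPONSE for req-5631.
58

To calculate latency:

1. Find REQUEST with id req-5631: 2024-08-03 09:14:28.093
2. Find RESPONSE with id req-5631: 2024-08-03 09:14:28.151
3. Latency: 2024-08-03 09:14:28.151 - 2024-08-03 09:14:28.093 = 58ms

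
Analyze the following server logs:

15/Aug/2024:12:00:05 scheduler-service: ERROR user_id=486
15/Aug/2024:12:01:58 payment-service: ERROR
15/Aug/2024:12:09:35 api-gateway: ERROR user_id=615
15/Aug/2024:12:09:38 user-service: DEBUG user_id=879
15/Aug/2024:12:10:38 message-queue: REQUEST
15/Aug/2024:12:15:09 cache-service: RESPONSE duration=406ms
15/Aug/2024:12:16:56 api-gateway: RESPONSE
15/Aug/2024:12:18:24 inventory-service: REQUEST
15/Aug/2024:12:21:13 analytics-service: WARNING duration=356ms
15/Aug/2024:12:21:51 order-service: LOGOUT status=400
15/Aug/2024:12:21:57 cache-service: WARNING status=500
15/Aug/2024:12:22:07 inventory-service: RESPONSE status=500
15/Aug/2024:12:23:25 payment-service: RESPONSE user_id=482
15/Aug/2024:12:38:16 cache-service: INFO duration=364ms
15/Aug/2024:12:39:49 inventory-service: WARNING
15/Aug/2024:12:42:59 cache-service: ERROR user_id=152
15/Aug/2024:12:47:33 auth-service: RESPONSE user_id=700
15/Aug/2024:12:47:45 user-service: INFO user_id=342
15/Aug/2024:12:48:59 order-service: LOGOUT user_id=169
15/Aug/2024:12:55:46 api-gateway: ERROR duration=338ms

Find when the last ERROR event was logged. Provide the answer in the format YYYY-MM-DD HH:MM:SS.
2024-08-15 12:55:46

To find the last event:

1. Filter for all ERROR events
2. Sort by timestamp
3. Select the last one
4. Timestamp: 2024-08-15 12:55:46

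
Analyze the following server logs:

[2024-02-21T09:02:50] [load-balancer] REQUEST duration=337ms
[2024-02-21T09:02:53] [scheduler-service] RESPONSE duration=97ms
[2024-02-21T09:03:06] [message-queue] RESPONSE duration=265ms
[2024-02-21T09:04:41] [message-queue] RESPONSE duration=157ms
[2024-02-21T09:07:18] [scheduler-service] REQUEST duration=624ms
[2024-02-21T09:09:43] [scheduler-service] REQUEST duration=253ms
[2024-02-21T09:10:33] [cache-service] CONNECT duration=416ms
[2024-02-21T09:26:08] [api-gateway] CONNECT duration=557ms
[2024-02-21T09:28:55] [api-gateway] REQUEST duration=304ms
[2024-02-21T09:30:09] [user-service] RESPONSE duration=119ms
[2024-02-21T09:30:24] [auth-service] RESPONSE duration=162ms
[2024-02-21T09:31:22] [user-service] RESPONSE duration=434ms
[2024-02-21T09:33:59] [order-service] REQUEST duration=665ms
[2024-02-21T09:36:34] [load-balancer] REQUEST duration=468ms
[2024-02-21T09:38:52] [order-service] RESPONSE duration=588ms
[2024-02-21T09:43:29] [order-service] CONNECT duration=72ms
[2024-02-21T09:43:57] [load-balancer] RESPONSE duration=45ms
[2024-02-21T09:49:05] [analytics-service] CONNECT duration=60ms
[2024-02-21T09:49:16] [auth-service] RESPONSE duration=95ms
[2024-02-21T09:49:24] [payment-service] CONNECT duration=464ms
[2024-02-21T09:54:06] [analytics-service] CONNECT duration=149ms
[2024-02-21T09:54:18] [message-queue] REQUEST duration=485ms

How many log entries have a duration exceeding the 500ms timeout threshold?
4

To count timeouts:

1. Threshold: 500ms
2. Extract duration from each log entry
3. Count entries where duration > 500
4. Timeout count: 4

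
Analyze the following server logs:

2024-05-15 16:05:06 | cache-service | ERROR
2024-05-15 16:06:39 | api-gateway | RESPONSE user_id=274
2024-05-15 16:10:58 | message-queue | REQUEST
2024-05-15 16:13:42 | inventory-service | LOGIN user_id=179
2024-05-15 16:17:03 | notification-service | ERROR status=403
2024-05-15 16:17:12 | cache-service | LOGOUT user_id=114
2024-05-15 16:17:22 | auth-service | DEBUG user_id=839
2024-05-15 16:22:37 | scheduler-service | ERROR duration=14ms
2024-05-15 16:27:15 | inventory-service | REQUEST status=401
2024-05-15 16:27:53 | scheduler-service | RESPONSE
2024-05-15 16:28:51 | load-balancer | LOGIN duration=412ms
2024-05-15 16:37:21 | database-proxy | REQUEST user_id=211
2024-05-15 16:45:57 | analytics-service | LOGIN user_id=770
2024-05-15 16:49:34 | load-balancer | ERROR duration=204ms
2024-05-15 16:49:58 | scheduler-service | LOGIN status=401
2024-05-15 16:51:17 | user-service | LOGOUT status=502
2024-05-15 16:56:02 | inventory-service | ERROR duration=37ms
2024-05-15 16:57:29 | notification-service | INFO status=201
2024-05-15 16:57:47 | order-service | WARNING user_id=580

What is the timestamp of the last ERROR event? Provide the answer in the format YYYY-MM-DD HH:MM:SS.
2024-05-15 16:56:02

To find the last event:

1. Filter for all ERROR events
2. Sort by timestamp
3. Select the last one
4. Timestamp: 2024-05-15 16:56:02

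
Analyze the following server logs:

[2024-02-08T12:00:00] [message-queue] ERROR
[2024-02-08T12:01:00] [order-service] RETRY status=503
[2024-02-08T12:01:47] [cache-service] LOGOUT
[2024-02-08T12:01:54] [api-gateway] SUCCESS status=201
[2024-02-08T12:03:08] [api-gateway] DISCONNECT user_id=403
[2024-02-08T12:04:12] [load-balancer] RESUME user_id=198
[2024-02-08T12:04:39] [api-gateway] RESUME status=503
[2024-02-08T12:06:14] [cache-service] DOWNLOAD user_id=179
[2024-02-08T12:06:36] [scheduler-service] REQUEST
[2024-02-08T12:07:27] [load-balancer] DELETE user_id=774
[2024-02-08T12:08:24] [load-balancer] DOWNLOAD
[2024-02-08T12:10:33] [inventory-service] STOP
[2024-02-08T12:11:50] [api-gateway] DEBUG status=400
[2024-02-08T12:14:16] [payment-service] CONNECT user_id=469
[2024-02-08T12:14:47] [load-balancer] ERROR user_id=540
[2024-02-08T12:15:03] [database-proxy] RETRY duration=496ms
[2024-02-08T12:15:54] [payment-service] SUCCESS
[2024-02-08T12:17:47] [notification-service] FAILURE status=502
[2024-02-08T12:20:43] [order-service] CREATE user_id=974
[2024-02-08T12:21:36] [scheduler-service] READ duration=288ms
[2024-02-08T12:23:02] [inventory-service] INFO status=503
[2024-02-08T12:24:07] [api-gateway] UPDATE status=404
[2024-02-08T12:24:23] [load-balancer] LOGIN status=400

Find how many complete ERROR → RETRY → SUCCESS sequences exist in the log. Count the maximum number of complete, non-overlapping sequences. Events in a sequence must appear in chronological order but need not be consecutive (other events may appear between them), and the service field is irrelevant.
2

To count sequences:

1. Look for pattern: ERROR → RETRY → SUCCESS
2. Greedily scan the log in chronological order, matching each sequence element in turn (ignoring service)
3. Each time the full pattern completes, increment the count and restart matching from the next event
4. Complete non-overlapping sequences found: 2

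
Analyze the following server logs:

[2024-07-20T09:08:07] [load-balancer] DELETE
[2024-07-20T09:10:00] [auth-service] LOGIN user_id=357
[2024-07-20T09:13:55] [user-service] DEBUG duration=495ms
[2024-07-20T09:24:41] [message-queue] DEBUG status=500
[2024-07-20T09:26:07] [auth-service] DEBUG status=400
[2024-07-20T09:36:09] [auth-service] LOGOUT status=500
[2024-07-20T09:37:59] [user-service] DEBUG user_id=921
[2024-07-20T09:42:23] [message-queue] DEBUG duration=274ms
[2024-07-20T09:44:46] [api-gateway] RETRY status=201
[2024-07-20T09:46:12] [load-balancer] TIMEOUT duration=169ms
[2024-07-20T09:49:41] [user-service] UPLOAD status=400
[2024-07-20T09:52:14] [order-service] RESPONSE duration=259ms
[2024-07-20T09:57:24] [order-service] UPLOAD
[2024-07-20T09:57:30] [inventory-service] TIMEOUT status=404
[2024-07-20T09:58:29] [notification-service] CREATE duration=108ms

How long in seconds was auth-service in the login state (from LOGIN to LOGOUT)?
1569

To calculate state duration:

1. Find LOGIN event for auth-service: 2024-07-20T09:10:00
2. Find LOGOUT event for auth-service: 2024-07-20T09:36:09
3. Calculate duration: 2024-07-20T09:36:09 - 2024-07-20T09:10:00 = 1569 seconds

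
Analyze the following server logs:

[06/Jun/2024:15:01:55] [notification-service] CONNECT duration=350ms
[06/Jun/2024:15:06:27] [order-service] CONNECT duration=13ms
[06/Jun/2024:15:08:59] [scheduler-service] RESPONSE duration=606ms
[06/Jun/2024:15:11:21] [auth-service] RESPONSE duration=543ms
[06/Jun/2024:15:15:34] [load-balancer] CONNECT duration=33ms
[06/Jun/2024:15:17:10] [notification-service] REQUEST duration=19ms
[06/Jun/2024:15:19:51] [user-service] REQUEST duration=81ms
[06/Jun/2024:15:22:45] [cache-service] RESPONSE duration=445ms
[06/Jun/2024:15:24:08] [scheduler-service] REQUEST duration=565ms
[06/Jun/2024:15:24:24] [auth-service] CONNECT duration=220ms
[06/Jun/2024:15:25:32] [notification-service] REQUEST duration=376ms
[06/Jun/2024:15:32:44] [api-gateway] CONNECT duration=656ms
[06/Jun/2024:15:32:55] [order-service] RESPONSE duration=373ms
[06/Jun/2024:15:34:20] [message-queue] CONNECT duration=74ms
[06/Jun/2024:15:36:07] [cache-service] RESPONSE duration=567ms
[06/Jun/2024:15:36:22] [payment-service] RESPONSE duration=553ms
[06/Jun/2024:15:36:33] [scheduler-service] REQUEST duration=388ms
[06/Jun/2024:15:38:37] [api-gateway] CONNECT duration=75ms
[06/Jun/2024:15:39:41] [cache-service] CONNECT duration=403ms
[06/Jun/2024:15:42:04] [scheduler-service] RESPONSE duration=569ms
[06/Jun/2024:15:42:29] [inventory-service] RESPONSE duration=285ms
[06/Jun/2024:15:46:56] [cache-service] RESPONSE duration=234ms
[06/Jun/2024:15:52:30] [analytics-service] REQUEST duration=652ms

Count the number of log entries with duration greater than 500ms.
8

To count timeouts:

1. Threshold: 500ms
2. Extract duration from each log entry
3. Count entries where duration > 500
4. Timeout count: 8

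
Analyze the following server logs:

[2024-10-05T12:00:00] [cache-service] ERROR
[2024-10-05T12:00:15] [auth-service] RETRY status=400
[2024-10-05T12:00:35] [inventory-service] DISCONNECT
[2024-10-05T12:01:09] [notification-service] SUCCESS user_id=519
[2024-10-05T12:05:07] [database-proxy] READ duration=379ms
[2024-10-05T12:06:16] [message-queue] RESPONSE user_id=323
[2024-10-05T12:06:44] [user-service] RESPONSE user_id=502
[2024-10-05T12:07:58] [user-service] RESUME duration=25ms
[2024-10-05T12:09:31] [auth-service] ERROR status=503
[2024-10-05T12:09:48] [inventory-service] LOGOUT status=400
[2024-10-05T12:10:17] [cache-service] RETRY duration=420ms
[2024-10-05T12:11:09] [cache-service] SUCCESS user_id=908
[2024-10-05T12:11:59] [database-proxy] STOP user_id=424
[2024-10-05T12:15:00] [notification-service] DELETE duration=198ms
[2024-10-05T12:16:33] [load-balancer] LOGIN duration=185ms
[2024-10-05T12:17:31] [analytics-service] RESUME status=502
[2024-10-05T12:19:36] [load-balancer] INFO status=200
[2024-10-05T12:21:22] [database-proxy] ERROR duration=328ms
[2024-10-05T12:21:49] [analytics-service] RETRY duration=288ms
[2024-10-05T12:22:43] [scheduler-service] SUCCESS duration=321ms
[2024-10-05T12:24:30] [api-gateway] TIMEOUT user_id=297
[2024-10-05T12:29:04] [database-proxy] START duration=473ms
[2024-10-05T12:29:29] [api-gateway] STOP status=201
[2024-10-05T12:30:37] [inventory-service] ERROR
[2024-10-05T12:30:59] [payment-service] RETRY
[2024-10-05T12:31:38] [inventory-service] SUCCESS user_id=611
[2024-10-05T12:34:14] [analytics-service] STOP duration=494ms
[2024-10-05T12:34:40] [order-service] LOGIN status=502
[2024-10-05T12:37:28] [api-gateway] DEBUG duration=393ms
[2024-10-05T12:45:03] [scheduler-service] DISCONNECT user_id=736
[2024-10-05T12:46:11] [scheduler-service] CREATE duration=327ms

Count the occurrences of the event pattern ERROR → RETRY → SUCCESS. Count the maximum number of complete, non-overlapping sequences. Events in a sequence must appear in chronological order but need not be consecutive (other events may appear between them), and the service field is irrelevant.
4

To count sequences:

1. Look for pattern: ERROR → RETRY → SUCCESS
2. Greedily scan the log in chronological order, matching each sequence element in turn (ignoring service)
3. Each time the full pattern completes, increment the count and restart matching from the next event
4. Complete non-overlapping sequences found: 4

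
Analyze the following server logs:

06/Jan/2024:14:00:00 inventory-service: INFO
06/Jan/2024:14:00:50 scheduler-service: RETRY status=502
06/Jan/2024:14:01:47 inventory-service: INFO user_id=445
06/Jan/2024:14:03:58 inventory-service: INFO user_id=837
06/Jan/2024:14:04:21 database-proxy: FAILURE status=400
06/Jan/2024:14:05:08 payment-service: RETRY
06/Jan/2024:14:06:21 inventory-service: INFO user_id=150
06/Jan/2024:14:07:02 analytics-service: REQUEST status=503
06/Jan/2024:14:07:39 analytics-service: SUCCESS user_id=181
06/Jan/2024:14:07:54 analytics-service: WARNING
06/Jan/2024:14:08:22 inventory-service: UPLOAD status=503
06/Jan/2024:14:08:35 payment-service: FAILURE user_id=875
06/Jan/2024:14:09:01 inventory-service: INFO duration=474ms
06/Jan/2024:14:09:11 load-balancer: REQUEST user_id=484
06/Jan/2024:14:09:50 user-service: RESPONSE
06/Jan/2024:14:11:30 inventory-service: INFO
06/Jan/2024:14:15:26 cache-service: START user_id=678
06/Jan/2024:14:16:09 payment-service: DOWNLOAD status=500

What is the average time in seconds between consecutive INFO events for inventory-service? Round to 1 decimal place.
138.0

To calculate average interval:

1. Find all INFO events for inventory-service in order
2. Calculate time gaps between consecutive events
3. Compute mean of gaps: 690 / 5 = 138.0 seconds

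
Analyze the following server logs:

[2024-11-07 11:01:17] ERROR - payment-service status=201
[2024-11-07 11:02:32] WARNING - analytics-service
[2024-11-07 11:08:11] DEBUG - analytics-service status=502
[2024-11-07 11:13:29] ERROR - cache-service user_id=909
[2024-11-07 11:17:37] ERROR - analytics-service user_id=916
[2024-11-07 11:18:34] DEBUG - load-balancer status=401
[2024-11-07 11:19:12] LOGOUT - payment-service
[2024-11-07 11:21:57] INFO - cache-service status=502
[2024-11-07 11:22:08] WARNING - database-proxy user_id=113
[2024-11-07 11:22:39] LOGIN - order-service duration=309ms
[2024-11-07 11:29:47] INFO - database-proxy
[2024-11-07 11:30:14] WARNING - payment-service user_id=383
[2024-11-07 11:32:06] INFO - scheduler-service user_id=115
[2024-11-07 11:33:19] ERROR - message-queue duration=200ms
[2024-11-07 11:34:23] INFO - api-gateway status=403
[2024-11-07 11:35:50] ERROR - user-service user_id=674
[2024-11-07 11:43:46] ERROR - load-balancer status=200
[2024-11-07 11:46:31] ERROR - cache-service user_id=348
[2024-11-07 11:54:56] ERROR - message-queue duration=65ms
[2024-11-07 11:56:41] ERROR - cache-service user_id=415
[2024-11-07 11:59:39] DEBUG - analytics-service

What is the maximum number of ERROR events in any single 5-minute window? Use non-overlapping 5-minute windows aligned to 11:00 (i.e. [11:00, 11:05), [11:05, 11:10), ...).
1

To find the burst window:

1. Divide the log period into non-overlapping 5-minute windows starting at 11:00
2. Count ERROR events in each window
3. Find the window with maximum count
4. Maximum events in a window: 1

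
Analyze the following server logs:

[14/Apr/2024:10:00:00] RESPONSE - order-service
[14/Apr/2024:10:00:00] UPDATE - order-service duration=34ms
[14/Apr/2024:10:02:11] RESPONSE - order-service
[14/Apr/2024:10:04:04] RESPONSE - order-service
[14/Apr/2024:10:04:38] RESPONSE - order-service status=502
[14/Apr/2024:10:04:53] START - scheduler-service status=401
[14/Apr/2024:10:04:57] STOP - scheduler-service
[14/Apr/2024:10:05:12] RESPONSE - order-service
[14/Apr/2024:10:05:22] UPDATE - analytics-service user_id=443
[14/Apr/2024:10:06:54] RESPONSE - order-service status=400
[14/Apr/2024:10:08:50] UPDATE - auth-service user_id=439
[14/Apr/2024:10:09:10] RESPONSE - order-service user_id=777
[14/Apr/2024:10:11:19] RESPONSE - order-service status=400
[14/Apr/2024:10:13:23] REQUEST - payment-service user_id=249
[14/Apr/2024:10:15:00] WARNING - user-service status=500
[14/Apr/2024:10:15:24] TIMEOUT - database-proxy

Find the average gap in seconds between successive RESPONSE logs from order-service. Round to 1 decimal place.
97.0

To calculate average interval:

1. Find all RESPONSE events for order-service in order
2. Calculate time gaps between consecutive events
3. Compute mean of gaps: 679 / 7 = 97.0 seconds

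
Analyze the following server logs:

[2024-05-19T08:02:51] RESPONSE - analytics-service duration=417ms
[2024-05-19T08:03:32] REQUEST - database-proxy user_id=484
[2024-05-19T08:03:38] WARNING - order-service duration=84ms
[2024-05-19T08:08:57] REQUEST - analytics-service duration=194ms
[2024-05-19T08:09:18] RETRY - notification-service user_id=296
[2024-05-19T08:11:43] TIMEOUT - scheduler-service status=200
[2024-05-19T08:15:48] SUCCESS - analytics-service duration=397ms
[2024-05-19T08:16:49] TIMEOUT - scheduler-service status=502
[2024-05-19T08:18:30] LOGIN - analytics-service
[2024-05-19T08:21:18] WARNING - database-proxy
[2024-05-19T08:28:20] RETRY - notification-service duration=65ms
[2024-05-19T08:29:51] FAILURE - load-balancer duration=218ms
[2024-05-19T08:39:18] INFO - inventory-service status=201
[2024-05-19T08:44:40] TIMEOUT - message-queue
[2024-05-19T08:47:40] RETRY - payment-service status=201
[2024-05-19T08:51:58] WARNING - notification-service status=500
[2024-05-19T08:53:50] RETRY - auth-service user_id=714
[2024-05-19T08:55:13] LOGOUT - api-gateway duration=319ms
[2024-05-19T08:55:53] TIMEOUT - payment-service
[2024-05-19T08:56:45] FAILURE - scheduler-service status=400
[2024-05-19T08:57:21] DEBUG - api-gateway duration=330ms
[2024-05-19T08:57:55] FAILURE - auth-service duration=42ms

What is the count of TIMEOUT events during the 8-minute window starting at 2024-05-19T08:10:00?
2

To count events in the time window:

1. Window boundaries: 2024-05-19T08:10:00 to 2024-05-19T08:18:00
2. Filter for TIMEOUT events within this window
3. Count matching events: 2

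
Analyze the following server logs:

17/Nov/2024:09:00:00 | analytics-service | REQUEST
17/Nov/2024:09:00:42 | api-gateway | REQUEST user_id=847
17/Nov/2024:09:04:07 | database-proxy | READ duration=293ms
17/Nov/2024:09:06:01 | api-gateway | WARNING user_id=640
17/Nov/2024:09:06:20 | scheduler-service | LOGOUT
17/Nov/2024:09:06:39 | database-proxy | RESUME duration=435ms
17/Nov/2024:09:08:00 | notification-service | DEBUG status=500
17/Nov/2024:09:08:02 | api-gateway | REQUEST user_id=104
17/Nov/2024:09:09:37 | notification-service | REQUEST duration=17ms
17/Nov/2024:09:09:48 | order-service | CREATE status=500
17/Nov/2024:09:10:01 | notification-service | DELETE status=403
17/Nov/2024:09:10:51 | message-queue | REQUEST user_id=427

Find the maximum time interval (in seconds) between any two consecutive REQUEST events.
440

To find the longest gap:

1. Extract all REQUEST events in chronological order
2. Calculate time differences between consecutive events
3. Find the maximum difference
4. Longest gap: 440 seconds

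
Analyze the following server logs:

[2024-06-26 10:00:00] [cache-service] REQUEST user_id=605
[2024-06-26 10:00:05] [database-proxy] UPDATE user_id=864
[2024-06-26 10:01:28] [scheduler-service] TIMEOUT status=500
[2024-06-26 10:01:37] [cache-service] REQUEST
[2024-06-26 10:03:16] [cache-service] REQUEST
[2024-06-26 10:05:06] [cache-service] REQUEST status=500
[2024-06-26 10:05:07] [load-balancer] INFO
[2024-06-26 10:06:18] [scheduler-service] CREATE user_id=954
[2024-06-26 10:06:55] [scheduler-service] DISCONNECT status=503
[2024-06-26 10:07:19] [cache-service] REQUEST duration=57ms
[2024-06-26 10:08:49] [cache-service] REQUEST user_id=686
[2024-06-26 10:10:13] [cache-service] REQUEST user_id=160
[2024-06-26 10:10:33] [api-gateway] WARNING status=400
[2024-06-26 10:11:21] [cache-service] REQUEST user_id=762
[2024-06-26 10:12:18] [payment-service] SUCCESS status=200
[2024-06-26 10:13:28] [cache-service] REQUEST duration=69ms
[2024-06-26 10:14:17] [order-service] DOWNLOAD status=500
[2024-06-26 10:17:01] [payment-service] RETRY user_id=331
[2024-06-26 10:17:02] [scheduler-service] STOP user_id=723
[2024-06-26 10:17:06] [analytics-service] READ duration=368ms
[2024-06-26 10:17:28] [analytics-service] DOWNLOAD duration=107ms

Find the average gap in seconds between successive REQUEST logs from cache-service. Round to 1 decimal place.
101.0

To calculate average interval:

1. Find all REQUEST events for cache-service in order
2. Calculate time gaps between consecutive events
3. Compute mean of gaps: 808 / 8 = 101.0 seconds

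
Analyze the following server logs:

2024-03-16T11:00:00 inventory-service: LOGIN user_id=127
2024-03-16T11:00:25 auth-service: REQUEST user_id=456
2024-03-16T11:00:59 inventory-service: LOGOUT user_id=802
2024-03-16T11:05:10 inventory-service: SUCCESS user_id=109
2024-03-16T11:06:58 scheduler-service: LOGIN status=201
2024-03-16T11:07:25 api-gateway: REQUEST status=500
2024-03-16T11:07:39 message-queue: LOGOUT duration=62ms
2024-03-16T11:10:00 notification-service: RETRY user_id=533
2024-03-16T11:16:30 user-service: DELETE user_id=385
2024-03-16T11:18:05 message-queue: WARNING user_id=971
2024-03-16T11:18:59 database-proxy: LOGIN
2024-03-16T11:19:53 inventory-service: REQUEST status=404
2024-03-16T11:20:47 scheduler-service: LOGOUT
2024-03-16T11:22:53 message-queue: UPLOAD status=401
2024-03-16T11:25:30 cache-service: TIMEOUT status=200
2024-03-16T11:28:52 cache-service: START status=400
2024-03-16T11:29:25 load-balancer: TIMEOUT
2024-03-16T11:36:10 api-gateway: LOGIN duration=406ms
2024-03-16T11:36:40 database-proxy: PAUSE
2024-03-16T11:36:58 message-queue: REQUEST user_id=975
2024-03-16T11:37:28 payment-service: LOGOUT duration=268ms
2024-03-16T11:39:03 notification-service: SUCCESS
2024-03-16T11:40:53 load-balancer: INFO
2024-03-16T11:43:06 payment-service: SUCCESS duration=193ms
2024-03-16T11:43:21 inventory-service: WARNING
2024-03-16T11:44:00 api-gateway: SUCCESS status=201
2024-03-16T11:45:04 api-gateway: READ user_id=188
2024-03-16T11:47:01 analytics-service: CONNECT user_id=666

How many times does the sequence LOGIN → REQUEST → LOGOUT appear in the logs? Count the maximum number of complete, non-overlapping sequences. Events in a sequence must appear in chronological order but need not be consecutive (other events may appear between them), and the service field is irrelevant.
4

To count sequences:

1. Look for pattern: LOGIN → REQUEST → LOGOUT
2. Greedily scan the log in chronological order, matching each sequence element in turn (ignoring service)
3. Each time the full pattern completes, increment the count and restart matching from the next event
4. Complete non-overlapping sequences found: 4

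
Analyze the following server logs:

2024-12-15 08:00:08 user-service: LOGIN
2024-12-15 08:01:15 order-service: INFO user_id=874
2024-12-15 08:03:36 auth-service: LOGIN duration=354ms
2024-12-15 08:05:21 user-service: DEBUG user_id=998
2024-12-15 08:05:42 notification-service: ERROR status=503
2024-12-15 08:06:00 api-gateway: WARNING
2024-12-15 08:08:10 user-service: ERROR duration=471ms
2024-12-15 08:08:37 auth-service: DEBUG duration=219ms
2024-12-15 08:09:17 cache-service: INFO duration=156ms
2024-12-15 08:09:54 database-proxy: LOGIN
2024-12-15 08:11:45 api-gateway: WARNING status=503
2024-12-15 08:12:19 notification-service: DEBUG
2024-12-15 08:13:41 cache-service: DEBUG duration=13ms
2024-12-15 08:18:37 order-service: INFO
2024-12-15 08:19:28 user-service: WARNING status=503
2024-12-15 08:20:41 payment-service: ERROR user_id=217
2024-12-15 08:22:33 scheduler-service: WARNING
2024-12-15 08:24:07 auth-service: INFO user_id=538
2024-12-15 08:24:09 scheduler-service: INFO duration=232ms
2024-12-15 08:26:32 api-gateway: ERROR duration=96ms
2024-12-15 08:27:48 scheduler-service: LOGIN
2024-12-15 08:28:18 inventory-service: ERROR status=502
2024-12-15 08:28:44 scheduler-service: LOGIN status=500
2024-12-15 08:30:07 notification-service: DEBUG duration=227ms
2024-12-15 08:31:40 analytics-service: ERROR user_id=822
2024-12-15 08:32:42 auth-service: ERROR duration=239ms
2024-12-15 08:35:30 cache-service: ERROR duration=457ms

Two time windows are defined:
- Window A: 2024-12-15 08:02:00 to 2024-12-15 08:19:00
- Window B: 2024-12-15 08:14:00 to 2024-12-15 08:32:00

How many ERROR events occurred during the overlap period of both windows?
0

To find overlap events:

1. Window A: 2024-12-15 08:02:00 to 2024-12-15 08:19:00
2. Window B: 2024-12-15 08:14:00 to 2024-12-15 08:32:00
3. Overlap period: 2024-12-15 08:14:00 to 2024-12-15 08:19:00
4. Count ERROR events in overlap: 0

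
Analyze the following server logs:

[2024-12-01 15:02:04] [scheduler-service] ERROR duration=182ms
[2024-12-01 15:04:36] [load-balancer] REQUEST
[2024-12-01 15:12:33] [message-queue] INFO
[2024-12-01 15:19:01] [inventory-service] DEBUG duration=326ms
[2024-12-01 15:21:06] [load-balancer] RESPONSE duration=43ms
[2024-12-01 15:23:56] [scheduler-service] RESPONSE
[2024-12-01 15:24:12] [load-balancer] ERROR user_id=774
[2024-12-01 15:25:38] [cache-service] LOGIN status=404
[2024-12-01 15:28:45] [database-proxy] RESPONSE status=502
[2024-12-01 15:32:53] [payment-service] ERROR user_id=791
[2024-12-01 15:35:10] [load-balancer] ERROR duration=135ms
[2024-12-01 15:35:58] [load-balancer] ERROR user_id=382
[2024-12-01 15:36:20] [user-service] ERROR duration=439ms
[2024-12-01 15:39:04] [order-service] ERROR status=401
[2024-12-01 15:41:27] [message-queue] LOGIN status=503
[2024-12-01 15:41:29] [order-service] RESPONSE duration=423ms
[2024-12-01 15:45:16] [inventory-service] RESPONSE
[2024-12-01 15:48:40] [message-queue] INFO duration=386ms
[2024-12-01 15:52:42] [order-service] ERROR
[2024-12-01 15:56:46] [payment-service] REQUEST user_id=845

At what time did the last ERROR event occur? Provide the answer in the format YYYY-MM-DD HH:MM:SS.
2024-12-01 15:52:42

To find the last event:

1. Filter for all ERROR events
2. Sort by timestamp
3. Select the last one
4. Timestamp: 2024-12-01 15:52:42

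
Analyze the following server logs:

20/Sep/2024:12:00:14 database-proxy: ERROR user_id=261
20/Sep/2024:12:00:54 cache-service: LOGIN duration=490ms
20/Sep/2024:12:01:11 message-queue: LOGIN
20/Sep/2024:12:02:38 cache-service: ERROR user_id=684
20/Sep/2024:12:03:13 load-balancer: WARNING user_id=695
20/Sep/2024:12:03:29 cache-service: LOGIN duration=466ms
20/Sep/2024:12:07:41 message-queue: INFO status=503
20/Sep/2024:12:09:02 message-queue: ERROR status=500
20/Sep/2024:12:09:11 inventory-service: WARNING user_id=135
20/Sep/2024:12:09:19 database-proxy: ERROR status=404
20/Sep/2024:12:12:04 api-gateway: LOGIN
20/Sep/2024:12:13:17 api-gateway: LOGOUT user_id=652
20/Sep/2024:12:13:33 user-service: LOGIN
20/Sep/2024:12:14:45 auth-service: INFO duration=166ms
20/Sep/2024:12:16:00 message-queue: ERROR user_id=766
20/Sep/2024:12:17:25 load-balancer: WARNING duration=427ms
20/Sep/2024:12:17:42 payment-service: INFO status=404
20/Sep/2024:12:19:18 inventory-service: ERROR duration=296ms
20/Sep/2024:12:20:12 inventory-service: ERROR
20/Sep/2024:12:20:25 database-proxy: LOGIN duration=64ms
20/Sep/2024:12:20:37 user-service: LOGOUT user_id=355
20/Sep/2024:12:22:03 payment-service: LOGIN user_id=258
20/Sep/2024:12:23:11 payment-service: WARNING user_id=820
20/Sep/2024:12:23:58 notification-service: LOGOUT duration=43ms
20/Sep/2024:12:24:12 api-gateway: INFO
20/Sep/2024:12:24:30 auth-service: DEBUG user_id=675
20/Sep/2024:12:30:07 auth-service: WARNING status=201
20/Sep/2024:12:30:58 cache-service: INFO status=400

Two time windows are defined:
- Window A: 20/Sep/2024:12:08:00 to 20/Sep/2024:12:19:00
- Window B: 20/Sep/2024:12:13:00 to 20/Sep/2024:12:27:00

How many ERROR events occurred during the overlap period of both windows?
1

To find overlap events:

1. Window A: 20/Sep/2024:12:08:00 to 20/Sep/2024:12:19:00
2. Window B: 20/Sep/2024:12:13:00 to 20/Sep/2024:12:27:00
3. Overlap period: 20/Sep/2024:12:13:00 to 20/Sep/2024:12:19:00
4. Count ERROR events in overlap: 1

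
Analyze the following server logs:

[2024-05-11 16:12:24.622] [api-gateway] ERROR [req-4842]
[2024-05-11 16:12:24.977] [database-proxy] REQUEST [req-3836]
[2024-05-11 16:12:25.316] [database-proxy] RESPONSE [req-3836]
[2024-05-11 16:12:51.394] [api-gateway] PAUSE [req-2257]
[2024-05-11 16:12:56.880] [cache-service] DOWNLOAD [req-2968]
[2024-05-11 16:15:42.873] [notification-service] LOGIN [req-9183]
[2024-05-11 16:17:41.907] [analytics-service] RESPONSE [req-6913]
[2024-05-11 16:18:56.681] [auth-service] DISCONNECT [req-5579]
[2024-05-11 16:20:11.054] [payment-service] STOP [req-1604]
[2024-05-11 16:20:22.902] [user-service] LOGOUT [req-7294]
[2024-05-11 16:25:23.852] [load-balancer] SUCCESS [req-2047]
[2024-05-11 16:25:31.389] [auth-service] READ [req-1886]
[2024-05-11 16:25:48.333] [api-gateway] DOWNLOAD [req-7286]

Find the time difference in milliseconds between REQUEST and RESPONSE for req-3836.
339

To calculate latency:

1. Find REQUEST with id req-3836: 2024-05-11 16:12:24.977
2. Find RESPONSE with id req-3836: 2024-05-11 16:12:25.316
3. Latency: 2024-05-11 16:12:25.316 - 2024-05-11 16:12:24.977 = 339ms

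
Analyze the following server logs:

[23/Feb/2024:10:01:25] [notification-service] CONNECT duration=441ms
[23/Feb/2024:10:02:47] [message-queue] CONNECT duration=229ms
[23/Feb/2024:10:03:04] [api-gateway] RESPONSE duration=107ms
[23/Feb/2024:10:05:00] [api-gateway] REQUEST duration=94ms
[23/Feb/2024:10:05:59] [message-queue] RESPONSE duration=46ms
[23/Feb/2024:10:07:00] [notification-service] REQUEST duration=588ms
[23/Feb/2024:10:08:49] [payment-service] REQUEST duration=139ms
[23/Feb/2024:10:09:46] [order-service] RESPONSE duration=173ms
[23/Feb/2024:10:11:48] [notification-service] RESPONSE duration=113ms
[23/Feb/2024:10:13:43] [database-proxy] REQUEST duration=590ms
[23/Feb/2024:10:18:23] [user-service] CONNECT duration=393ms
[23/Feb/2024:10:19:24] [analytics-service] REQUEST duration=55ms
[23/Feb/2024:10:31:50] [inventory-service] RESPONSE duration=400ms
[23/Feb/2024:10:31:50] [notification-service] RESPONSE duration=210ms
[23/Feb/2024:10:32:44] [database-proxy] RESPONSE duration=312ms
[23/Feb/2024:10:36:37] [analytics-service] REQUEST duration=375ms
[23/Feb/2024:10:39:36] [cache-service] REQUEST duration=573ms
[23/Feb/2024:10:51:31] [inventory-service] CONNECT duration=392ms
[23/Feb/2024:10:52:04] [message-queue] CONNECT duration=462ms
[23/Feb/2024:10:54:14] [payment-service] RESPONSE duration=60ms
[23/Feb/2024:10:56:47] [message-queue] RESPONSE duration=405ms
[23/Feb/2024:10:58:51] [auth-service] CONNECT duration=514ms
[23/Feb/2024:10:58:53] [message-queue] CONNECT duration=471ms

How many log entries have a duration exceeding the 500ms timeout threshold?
4

To count timeouts:

1. Threshold: 500ms
2. Extract duration from each log entry
3. Count entries where duration > 500
4. Timeout count: 4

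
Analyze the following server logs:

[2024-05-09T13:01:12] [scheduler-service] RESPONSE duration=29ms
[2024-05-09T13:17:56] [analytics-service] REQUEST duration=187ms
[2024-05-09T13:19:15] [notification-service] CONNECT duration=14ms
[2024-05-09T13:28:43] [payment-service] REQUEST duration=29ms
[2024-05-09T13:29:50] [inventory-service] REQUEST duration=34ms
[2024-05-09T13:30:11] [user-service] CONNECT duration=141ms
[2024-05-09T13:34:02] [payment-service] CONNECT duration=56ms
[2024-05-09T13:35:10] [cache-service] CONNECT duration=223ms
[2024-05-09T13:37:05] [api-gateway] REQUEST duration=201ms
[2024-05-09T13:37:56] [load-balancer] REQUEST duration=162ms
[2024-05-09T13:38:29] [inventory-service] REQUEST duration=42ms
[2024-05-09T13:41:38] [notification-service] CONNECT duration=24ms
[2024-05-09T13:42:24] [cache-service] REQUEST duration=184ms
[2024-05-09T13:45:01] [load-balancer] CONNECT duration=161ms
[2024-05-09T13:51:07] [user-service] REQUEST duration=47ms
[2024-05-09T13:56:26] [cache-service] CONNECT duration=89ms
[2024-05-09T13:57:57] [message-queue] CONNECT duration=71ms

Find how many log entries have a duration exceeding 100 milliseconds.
7

To count timeouts:

1. Threshold: 100ms
2. Extract duration from each log entry
3. Count entries where duration > 100
4. Timeout count: 7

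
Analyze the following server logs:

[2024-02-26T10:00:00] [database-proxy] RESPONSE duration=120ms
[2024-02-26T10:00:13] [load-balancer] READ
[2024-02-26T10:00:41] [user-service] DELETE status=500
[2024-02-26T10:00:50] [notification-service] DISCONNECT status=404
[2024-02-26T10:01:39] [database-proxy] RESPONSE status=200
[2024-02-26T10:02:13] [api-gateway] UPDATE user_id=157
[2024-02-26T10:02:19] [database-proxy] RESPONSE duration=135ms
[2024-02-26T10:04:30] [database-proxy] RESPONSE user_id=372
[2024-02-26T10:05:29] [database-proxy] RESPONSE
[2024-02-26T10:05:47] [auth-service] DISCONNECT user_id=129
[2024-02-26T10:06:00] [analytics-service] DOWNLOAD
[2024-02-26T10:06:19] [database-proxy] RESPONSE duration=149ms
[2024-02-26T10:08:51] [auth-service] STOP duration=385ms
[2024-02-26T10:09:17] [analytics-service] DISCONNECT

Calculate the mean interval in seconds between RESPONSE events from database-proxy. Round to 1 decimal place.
75.8

To calculate average interval:

1. Find all RESPONSE events for database-proxy in order
2. Calculate time gaps between consecutive events
3. Compute mean of gaps: 379 / 5 = 75.8 seconds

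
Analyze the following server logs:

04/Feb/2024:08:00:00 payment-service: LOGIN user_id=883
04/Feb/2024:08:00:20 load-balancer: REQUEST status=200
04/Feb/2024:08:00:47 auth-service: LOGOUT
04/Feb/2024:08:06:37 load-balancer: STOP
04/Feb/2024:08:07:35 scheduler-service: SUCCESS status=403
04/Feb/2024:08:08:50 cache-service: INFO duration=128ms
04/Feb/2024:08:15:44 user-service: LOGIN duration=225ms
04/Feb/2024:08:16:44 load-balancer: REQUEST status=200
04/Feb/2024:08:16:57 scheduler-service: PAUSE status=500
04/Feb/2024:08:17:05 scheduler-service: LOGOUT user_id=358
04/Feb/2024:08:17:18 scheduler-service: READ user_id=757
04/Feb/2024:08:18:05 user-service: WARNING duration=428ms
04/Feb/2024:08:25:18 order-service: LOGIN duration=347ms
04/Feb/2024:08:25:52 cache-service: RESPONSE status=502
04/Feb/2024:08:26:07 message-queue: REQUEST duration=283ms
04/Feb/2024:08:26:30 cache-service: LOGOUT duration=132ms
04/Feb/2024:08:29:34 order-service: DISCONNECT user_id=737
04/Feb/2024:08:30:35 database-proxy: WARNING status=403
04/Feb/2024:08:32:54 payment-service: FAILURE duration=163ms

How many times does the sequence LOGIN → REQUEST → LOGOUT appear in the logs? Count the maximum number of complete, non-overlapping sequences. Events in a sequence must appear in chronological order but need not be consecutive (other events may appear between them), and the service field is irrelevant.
3

To count sequences:

1. Look for pattern: LOGIN → REQUEST → LOGOUT
2. Greedily scan the log in chronological order, matching each sequence element in turn (ignoring service)
3. Each time the full pattern completes, increment the count and restart matching from the next event
4. Complete non-overlapping sequences found: 3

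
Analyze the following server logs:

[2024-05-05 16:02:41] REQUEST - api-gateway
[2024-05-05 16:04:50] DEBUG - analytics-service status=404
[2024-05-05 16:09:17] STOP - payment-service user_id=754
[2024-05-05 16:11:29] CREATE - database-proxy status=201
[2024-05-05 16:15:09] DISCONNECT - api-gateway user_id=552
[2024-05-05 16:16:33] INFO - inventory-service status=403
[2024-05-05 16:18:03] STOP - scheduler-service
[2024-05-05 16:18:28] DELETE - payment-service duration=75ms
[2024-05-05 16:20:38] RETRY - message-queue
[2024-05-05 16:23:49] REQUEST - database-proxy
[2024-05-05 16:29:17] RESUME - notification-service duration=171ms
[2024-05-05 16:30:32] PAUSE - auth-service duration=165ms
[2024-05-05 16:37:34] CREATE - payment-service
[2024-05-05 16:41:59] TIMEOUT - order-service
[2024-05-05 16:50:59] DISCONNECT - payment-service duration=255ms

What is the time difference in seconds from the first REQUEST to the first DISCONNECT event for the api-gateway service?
748

To find the time between events:

1. Locate the first REQUEST event for api-gateway: 2024-05-05 16:02:41
2. Locate the first DISCONNECT event for api-gateway: 2024-05-05 16:15:09
3. Calculate the difference: 2024-05-05 16:15:09 - 2024-05-05 16:02:41 = 748 seconds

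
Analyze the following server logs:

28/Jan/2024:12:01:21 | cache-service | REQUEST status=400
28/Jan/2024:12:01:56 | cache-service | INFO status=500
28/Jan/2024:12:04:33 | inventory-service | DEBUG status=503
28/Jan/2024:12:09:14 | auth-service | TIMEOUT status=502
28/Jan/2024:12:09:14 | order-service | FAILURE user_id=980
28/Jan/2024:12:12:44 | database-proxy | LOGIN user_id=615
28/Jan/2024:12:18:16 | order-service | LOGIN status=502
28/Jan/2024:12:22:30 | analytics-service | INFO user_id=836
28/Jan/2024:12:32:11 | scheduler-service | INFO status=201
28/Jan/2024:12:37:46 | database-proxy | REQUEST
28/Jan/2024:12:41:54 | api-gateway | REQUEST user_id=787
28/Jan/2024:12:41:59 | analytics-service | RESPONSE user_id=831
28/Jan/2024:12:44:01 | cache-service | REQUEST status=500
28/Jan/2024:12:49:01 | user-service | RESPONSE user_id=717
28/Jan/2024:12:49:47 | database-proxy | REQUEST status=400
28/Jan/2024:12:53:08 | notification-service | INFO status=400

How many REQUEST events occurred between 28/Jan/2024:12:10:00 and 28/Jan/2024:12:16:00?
0

To count events in the time window:

1. Window boundaries: 28/Jan/2024:12:10:00 to 28/Jan/2024:12:16:00
2. Filter for REQUEST events within this window
3. Count matching events: 0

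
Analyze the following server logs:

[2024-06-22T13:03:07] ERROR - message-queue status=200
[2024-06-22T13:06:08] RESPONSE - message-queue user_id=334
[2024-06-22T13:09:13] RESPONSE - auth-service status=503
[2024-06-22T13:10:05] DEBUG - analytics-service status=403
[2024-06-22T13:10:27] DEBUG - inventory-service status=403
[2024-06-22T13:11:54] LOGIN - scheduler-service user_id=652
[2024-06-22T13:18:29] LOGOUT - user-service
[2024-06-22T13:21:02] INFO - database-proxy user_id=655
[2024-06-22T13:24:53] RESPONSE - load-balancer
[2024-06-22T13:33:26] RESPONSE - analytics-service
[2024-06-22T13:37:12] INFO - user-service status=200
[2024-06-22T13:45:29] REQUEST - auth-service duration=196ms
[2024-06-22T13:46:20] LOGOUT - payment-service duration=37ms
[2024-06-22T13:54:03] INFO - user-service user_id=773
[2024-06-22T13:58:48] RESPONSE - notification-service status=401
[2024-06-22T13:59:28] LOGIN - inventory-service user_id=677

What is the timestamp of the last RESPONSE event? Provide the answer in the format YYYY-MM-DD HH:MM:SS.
2024-06-22 13:58:48

To find the last event:

1. Filter for all RESPONSE events
2. Sort by timestamp
3. Select the last one
4. Timestamp: 2024-06-22 13:58:48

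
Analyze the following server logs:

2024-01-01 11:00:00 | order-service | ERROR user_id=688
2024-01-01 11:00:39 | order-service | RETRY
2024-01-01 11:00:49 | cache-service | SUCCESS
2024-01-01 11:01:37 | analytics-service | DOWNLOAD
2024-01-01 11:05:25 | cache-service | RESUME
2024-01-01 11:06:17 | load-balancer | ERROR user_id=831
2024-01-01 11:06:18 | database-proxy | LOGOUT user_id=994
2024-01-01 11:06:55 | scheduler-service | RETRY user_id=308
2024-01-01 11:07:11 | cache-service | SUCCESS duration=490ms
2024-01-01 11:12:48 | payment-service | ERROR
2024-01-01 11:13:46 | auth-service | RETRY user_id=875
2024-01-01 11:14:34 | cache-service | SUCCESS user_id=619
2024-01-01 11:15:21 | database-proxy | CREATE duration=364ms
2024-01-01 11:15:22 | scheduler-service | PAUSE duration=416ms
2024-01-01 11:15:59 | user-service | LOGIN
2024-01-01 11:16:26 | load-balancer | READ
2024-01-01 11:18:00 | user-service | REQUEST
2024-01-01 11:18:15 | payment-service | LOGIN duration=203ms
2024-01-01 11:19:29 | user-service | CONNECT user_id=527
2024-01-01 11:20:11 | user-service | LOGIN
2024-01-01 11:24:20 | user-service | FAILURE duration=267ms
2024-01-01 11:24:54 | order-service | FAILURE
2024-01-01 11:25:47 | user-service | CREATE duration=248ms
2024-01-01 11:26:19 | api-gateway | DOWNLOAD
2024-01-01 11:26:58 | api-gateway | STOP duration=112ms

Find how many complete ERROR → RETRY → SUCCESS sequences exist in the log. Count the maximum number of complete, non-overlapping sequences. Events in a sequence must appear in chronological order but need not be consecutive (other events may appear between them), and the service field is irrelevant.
3

To count sequences:

1. Look for pattern: ERROR → RETRY → SUCCESS
2. Greedily scan the log in chronological order, matching each sequence element in turn (ignoring service)
3. Each time the full pattern completes, increment the count and restart matching from the next event
4. Complete non-overlapping sequences found: 3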